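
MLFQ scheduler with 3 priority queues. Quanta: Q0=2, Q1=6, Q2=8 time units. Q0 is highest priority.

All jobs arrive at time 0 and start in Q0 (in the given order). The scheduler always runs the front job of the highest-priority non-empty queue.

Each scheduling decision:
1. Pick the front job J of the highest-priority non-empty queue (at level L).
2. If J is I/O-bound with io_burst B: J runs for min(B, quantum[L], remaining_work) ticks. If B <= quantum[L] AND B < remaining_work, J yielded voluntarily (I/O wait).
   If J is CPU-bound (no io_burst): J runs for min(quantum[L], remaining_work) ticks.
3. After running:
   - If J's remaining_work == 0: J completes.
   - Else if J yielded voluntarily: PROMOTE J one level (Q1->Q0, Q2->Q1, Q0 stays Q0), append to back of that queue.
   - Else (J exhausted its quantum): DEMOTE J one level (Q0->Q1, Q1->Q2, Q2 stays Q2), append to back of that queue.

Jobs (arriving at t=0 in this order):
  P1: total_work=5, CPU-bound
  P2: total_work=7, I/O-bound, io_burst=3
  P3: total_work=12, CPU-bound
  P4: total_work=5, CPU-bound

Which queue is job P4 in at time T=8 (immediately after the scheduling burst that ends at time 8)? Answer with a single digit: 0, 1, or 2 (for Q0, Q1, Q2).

t=0-2: P1@Q0 runs 2, rem=3, quantum used, demote→Q1. Q0=[P2,P3,P4] Q1=[P1] Q2=[]
t=2-4: P2@Q0 runs 2, rem=5, quantum used, demote→Q1. Q0=[P3,P4] Q1=[P1,P2] Q2=[]
t=4-6: P3@Q0 runs 2, rem=10, quantum used, demote→Q1. Q0=[P4] Q1=[P1,P2,P3] Q2=[]
t=6-8: P4@Q0 runs 2, rem=3, quantum used, demote→Q1. Q0=[] Q1=[P1,P2,P3,P4] Q2=[]
t=8-11: P1@Q1 runs 3, rem=0, completes. Q0=[] Q1=[P2,P3,P4] Q2=[]
t=11-14: P2@Q1 runs 3, rem=2, I/O yield, promote→Q0. Q0=[P2] Q1=[P3,P4] Q2=[]
t=14-16: P2@Q0 runs 2, rem=0, completes. Q0=[] Q1=[P3,P4] Q2=[]
t=16-22: P3@Q1 runs 6, rem=4, quantum used, demote→Q2. Q0=[] Q1=[P4] Q2=[P3]
t=22-25: P4@Q1 runs 3, rem=0, completes. Q0=[] Q1=[] Q2=[P3]
t=25-29: P3@Q2 runs 4, rem=0, completes. Q0=[] Q1=[] Q2=[]

Answer: 1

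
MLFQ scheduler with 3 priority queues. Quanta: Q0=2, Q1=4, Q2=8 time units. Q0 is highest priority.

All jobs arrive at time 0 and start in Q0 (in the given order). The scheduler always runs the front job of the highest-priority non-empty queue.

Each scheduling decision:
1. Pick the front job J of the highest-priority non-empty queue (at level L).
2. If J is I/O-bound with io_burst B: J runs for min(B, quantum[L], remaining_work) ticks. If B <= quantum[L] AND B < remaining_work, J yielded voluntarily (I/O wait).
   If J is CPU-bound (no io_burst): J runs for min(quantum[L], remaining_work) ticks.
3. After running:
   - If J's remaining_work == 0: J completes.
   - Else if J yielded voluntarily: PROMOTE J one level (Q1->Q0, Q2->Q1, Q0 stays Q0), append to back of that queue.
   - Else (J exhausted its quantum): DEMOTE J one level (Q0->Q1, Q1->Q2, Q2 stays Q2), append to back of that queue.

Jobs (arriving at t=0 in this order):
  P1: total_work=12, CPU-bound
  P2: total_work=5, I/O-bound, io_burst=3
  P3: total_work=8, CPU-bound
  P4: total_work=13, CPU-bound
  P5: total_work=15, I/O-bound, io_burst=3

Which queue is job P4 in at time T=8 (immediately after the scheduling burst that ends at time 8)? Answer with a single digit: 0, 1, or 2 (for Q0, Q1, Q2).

Answer: 1

Derivation:
t=0-2: P1@Q0 runs 2, rem=10, quantum used, demote→Q1. Q0=[P2,P3,P4,P5] Q1=[P1] Q2=[]
t=2-4: P2@Q0 runs 2, rem=3, quantum used, demote→Q1. Q0=[P3,P4,P5] Q1=[P1,P2] Q2=[]
t=4-6: P3@Q0 runs 2, rem=6, quantum used, demote→Q1. Q0=[P4,P5] Q1=[P1,P2,P3] Q2=[]
t=6-8: P4@Q0 runs 2, rem=11, quantum used, demote→Q1. Q0=[P5] Q1=[P1,P2,P3,P4] Q2=[]
t=8-10: P5@Q0 runs 2, rem=13, quantum used, demote→Q1. Q0=[] Q1=[P1,P2,P3,P4,P5] Q2=[]
t=10-14: P1@Q1 runs 4, rem=6, quantum used, demote→Q2. Q0=[] Q1=[P2,P3,P4,P5] Q2=[P1]
t=14-17: P2@Q1 runs 3, rem=0, completes. Q0=[] Q1=[P3,P4,P5] Q2=[P1]
t=17-21: P3@Q1 runs 4, rem=2, quantum used, demote→Q2. Q0=[] Q1=[P4,P5] Q2=[P1,P3]
t=21-25: P4@Q1 runs 4, rem=7, quantum used, demote→Q2. Q0=[] Q1=[P5] Q2=[P1,P3,P4]
t=25-28: P5@Q1 runs 3, rem=10, I/O yield, promote→Q0. Q0=[P5] Q1=[] Q2=[P1,P3,P4]
t=28-30: P5@Q0 runs 2, rem=8, quantum used, demote→Q1. Q0=[] Q1=[P5] Q2=[P1,P3,P4]
t=30-33: P5@Q1 runs 3, rem=5, I/O yield, promote→Q0. Q0=[P5] Q1=[] Q2=[P1,P3,P4]
t=33-35: P5@Q0 runs 2, rem=3, quantum used, demote→Q1. Q0=[] Q1=[P5] Q2=[P1,P3,P4]
t=35-38: P5@Q1 runs 3, rem=0, completes. Q0=[] Q1=[] Q2=[P1,P3,P4]
t=38-44: P1@Q2 runs 6, rem=0, completes. Q0=[] Q1=[] Q2=[P3,P4]
t=44-46: P3@Q2 runs 2, rem=0, completes. Q0=[] Q1=[] Q2=[P4]
t=46-53: P4@Q2 runs 7, rem=0, completes. Q0=[] Q1=[] Q2=[]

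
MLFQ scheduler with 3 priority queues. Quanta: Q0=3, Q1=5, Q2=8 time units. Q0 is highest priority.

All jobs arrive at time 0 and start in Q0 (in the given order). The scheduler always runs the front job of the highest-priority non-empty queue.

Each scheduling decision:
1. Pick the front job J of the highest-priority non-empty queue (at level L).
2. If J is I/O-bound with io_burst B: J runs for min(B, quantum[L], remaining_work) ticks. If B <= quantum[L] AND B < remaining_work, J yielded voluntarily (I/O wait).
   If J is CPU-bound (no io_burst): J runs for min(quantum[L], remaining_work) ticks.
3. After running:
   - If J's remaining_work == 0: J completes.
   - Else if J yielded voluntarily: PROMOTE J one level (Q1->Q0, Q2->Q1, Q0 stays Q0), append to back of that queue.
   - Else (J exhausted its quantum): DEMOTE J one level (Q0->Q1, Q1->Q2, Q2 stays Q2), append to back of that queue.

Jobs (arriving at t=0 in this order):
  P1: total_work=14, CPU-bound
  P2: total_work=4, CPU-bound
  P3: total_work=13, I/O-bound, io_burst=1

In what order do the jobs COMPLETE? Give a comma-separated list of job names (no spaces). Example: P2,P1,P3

Answer: P3,P2,P1

Derivation:
t=0-3: P1@Q0 runs 3, rem=11, quantum used, demote→Q1. Q0=[P2,P3] Q1=[P1] Q2=[]
t=3-6: P2@Q0 runs 3, rem=1, quantum used, demote→Q1. Q0=[P3] Q1=[P1,P2] Q2=[]
t=6-7: P3@Q0 runs 1, rem=12, I/O yield, promote→Q0. Q0=[P3] Q1=[P1,P2] Q2=[]
t=7-8: P3@Q0 runs 1, rem=11, I/O yield, promote→Q0. Q0=[P3] Q1=[P1,P2] Q2=[]
t=8-9: P3@Q0 runs 1, rem=10, I/O yield, promote→Q0. Q0=[P3] Q1=[P1,P2] Q2=[]
t=9-10: P3@Q0 runs 1, rem=9, I/O yield, promote→Q0. Q0=[P3] Q1=[P1,P2] Q2=[]
t=10-11: P3@Q0 runs 1, rem=8, I/O yield, promote→Q0. Q0=[P3] Q1=[P1,P2] Q2=[]
t=11-12: P3@Q0 runs 1, rem=7, I/O yield, promote→Q0. Q0=[P3] Q1=[P1,P2] Q2=[]
t=12-13: P3@Q0 runs 1, rem=6, I/O yield, promote→Q0. Q0=[P3] Q1=[P1,P2] Q2=[]
t=13-14: P3@Q0 runs 1, rem=5, I/O yield, promote→Q0. Q0=[P3] Q1=[P1,P2] Q2=[]
t=14-15: P3@Q0 runs 1, rem=4, I/O yield, promote→Q0. Q0=[P3] Q1=[P1,P2] Q2=[]
t=15-16: P3@Q0 runs 1, rem=3, I/O yield, promote→Q0. Q0=[P3] Q1=[P1,P2] Q2=[]
t=16-17: P3@Q0 runs 1, rem=2, I/O yield, promote→Q0. Q0=[P3] Q1=[P1,P2] Q2=[]
t=17-18: P3@Q0 runs 1, rem=1, I/O yield, promote→Q0. Q0=[P3] Q1=[P1,P2] Q2=[]
t=18-19: P3@Q0 runs 1, rem=0, completes. Q0=[] Q1=[P1,P2] Q2=[]
t=19-24: P1@Q1 runs 5, rem=6, quantum used, demote→Q2. Q0=[] Q1=[P2] Q2=[P1]
t=24-25: P2@Q1 runs 1, rem=0, completes. Q0=[] Q1=[] Q2=[P1]
t=25-31: P1@Q2 runs 6, rem=0, completes. Q0=[] Q1=[] Q2=[]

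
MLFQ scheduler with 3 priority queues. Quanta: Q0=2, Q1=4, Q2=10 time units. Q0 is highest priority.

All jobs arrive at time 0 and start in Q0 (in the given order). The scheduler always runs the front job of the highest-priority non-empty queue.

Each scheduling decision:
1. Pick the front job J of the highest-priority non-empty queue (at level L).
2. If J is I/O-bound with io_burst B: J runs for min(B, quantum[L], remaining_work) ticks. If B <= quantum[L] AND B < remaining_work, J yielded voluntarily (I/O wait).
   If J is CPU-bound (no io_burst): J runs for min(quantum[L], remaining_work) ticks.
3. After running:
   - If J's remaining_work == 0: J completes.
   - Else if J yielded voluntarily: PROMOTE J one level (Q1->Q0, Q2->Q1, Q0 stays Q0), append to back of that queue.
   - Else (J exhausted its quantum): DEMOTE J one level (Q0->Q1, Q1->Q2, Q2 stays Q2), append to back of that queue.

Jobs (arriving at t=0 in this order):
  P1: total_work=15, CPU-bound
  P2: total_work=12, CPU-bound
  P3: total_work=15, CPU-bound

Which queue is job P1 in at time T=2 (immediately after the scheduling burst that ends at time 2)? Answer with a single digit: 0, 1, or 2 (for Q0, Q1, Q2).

Answer: 1

Derivation:
t=0-2: P1@Q0 runs 2, rem=13, quantum used, demote→Q1. Q0=[P2,P3] Q1=[P1] Q2=[]
t=2-4: P2@Q0 runs 2, rem=10, quantum used, demote→Q1. Q0=[P3] Q1=[P1,P2] Q2=[]
t=4-6: P3@Q0 runs 2, rem=13, quantum used, demote→Q1. Q0=[] Q1=[P1,P2,P3] Q2=[]
t=6-10: P1@Q1 runs 4, rem=9, quantum used, demote→Q2. Q0=[] Q1=[P2,P3] Q2=[P1]
t=10-14: P2@Q1 runs 4, rem=6, quantum used, demote→Q2. Q0=[] Q1=[P3] Q2=[P1,P2]
t=14-18: P3@Q1 runs 4, rem=9, quantum used, demote→Q2. Q0=[] Q1=[] Q2=[P1,P2,P3]
t=18-27: P1@Q2 runs 9, rem=0, completes. Q0=[] Q1=[] Q2=[P2,P3]
t=27-33: P2@Q2 runs 6, rem=0, completes. Q0=[] Q1=[] Q2=[P3]
t=33-42: P3@Q2 runs 9, rem=0, completes. Q0=[] Q1=[] Q2=[]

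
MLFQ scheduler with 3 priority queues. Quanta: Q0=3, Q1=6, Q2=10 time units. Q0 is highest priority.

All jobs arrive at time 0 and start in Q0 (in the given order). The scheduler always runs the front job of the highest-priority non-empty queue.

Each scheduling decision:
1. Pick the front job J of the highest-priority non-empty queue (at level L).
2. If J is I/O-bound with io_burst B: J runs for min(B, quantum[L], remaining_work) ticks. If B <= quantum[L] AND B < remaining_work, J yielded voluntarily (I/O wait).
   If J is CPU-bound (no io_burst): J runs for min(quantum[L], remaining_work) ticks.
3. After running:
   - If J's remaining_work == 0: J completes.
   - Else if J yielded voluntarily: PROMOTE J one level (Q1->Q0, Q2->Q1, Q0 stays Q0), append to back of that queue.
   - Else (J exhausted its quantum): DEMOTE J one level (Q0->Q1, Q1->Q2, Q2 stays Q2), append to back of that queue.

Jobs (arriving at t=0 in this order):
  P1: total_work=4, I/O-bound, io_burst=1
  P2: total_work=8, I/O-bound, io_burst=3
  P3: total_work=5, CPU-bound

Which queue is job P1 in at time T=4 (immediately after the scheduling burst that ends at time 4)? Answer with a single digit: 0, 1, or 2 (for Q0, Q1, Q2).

t=0-1: P1@Q0 runs 1, rem=3, I/O yield, promote→Q0. Q0=[P2,P3,P1] Q1=[] Q2=[]
t=1-4: P2@Q0 runs 3, rem=5, I/O yield, promote→Q0. Q0=[P3,P1,P2] Q1=[] Q2=[]
t=4-7: P3@Q0 runs 3, rem=2, quantum used, demote→Q1. Q0=[P1,P2] Q1=[P3] Q2=[]
t=7-8: P1@Q0 runs 1, rem=2, I/O yield, promote→Q0. Q0=[P2,P1] Q1=[P3] Q2=[]
t=8-11: P2@Q0 runs 3, rem=2, I/O yield, promote→Q0. Q0=[P1,P2] Q1=[P3] Q2=[]
t=11-12: P1@Q0 runs 1, rem=1, I/O yield, promote→Q0. Q0=[P2,P1] Q1=[P3] Q2=[]
t=12-14: P2@Q0 runs 2, rem=0, completes. Q0=[P1] Q1=[P3] Q2=[]
t=14-15: P1@Q0 runs 1, rem=0, completes. Q0=[] Q1=[P3] Q2=[]
t=15-17: P3@Q1 runs 2, rem=0, completes. Q0=[] Q1=[] Q2=[]

Answer: 0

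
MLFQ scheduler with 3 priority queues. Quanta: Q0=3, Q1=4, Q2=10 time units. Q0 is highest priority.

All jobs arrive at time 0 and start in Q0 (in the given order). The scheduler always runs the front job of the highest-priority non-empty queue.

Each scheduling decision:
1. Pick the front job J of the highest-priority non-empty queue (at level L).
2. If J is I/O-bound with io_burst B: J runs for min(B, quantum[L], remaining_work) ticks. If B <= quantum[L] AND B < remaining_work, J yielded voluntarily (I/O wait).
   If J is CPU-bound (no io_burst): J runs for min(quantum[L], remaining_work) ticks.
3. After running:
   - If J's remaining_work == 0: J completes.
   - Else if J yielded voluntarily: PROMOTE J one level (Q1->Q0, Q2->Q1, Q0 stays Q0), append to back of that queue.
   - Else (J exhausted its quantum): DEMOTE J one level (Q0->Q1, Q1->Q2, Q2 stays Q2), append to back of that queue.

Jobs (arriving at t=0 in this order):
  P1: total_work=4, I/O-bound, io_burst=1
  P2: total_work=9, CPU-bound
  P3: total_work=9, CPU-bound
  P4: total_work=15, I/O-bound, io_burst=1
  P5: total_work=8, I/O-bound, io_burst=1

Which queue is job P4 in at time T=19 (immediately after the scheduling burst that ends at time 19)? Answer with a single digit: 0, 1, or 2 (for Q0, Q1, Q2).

Answer: 0

Derivation:
t=0-1: P1@Q0 runs 1, rem=3, I/O yield, promote→Q0. Q0=[P2,P3,P4,P5,P1] Q1=[] Q2=[]
t=1-4: P2@Q0 runs 3, rem=6, quantum used, demote→Q1. Q0=[P3,P4,P5,P1] Q1=[P2] Q2=[]
t=4-7: P3@Q0 runs 3, rem=6, quantum used, demote→Q1. Q0=[P4,P5,P1] Q1=[P2,P3] Q2=[]
t=7-8: P4@Q0 runs 1, rem=14, I/O yield, promote→Q0. Q0=[P5,P1,P4] Q1=[P2,P3] Q2=[]
t=8-9: P5@Q0 runs 1, rem=7, I/O yield, promote→Q0. Q0=[P1,P4,P5] Q1=[P2,P3] Q2=[]
t=9-10: P1@Q0 runs 1, rem=2, I/O yield, promote→Q0. Q0=[P4,P5,P1] Q1=[P2,P3] Q2=[]
t=10-11: P4@Q0 runs 1, rem=13, I/O yield, promote→Q0. Q0=[P5,P1,P4] Q1=[P2,P3] Q2=[]
t=11-12: P5@Q0 runs 1, rem=6, I/O yield, promote→Q0. Q0=[P1,P4,P5] Q1=[P2,P3] Q2=[]
t=12-13: P1@Q0 runs 1, rem=1, I/O yield, promote→Q0. Q0=[P4,P5,P1] Q1=[P2,P3] Q2=[]
t=13-14: P4@Q0 runs 1, rem=12, I/O yield, promote→Q0. Q0=[P5,P1,P4] Q1=[P2,P3] Q2=[]
t=14-15: P5@Q0 runs 1, rem=5, I/O yield, promote→Q0. Q0=[P1,P4,P5] Q1=[P2,P3] Q2=[]
t=15-16: P1@Q0 runs 1, rem=0, completes. Q0=[P4,P5] Q1=[P2,P3] Q2=[]
t=16-17: P4@Q0 runs 1, rem=11, I/O yield, promote→Q0. Q0=[P5,P4] Q1=[P2,P3] Q2=[]
t=17-18: P5@Q0 runs 1, rem=4, I/O yield, promote→Q0. Q0=[P4,P5] Q1=[P2,P3] Q2=[]
t=18-19: P4@Q0 runs 1, rem=10, I/O yield, promote→Q0. Q0=[P5,P4] Q1=[P2,P3] Q2=[]
t=19-20: P5@Q0 runs 1, rem=3, I/O yield, promote→Q0. Q0=[P4,P5] Q1=[P2,P3] Q2=[]
t=20-21: P4@Q0 runs 1, rem=9, I/O yield, promote→Q0. Q0=[P5,P4] Q1=[P2,P3] Q2=[]
t=21-22: P5@Q0 runs 1, rem=2, I/O yield, promote→Q0. Q0=[P4,P5] Q1=[P2,P3] Q2=[]
t=22-23: P4@Q0 runs 1, rem=8, I/O yield, promote→Q0. Q0=[P5,P4] Q1=[P2,P3] Q2=[]
t=23-24: P5@Q0 runs 1, rem=1, I/O yield, promote→Q0. Q0=[P4,P5] Q1=[P2,P3] Q2=[]
t=24-25: P4@Q0 runs 1, rem=7, I/O yield, promote→Q0. Q0=[P5,P4] Q1=[P2,P3] Q2=[]
t=25-26: P5@Q0 runs 1, rem=0, completes. Q0=[P4] Q1=[P2,P3] Q2=[]
t=26-27: P4@Q0 runs 1, rem=6, I/O yield, promote→Q0. Q0=[P4] Q1=[P2,P3] Q2=[]
t=27-28: P4@Q0 runs 1, rem=5, I/O yield, promote→Q0. Q0=[P4] Q1=[P2,P3] Q2=[]
t=28-29: P4@Q0 runs 1, rem=4, I/O yield, promote→Q0. Q0=[P4] Q1=[P2,P3] Q2=[]
t=29-30: P4@Q0 runs 1, rem=3, I/O yield, promote→Q0. Q0=[P4] Q1=[P2,P3] Q2=[]
t=30-31: P4@Q0 runs 1, rem=2, I/O yield, promote→Q0. Q0=[P4] Q1=[P2,P3] Q2=[]
t=31-32: P4@Q0 runs 1, rem=1, I/O yield, promote→Q0. Q0=[P4] Q1=[P2,P3] Q2=[]
t=32-33: P4@Q0 runs 1, rem=0, completes. Q0=[] Q1=[P2,P3] Q2=[]
t=33-37: P2@Q1 runs 4, rem=2, quantum used, demote→Q2. Q0=[] Q1=[P3] Q2=[P2]
t=37-41: P3@Q1 runs 4, rem=2, quantum used, demote→Q2. Q0=[] Q1=[] Q2=[P2,P3]
t=41-43: P2@Q2 runs 2, rem=0, completes. Q0=[] Q1=[] Q2=[P3]
t=43-45: P3@Q2 runs 2, rem=0, completes. Q0=[] Q1=[] Q2=[]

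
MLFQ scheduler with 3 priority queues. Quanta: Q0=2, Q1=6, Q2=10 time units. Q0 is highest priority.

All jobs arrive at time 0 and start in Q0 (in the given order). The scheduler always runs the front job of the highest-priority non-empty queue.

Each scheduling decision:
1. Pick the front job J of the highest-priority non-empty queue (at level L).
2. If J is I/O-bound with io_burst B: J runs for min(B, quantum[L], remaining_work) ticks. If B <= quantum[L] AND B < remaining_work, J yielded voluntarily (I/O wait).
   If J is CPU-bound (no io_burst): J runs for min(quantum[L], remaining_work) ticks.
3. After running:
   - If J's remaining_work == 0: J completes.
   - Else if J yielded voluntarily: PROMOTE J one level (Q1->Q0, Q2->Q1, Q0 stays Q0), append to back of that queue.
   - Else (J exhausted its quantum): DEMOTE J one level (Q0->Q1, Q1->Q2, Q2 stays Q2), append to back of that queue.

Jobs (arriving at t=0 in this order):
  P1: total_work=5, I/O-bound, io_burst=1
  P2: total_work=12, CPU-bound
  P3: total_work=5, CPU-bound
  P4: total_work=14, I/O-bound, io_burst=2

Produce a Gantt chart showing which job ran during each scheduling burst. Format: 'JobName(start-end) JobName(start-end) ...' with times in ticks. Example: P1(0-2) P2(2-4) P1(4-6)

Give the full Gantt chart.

Answer: P1(0-1) P2(1-3) P3(3-5) P4(5-7) P1(7-8) P4(8-10) P1(10-11) P4(11-13) P1(13-14) P4(14-16) P1(16-17) P4(17-19) P4(19-21) P4(21-23) P2(23-29) P3(29-32) P2(32-36)

Derivation:
t=0-1: P1@Q0 runs 1, rem=4, I/O yield, promote→Q0. Q0=[P2,P3,P4,P1] Q1=[] Q2=[]
t=1-3: P2@Q0 runs 2, rem=10, quantum used, demote→Q1. Q0=[P3,P4,P1] Q1=[P2] Q2=[]
t=3-5: P3@Q0 runs 2, rem=3, quantum used, demote→Q1. Q0=[P4,P1] Q1=[P2,P3] Q2=[]
t=5-7: P4@Q0 runs 2, rem=12, I/O yield, promote→Q0. Q0=[P1,P4] Q1=[P2,P3] Q2=[]
t=7-8: P1@Q0 runs 1, rem=3, I/O yield, promote→Q0. Q0=[P4,P1] Q1=[P2,P3] Q2=[]
t=8-10: P4@Q0 runs 2, rem=10, I/O yield, promote→Q0. Q0=[P1,P4] Q1=[P2,P3] Q2=[]
t=10-11: P1@Q0 runs 1, rem=2, I/O yield, promote→Q0. Q0=[P4,P1] Q1=[P2,P3] Q2=[]
t=11-13: P4@Q0 runs 2, rem=8, I/O yield, promote→Q0. Q0=[P1,P4] Q1=[P2,P3] Q2=[]
t=13-14: P1@Q0 runs 1, rem=1, I/O yield, promote→Q0. Q0=[P4,P1] Q1=[P2,P3] Q2=[]
t=14-16: P4@Q0 runs 2, rem=6, I/O yield, promote→Q0. Q0=[P1,P4] Q1=[P2,P3] Q2=[]
t=16-17: P1@Q0 runs 1, rem=0, completes. Q0=[P4] Q1=[P2,P3] Q2=[]
t=17-19: P4@Q0 runs 2, rem=4, I/O yield, promote→Q0. Q0=[P4] Q1=[P2,P3] Q2=[]
t=19-21: P4@Q0 runs 2, rem=2, I/O yield, promote→Q0. Q0=[P4] Q1=[P2,P3] Q2=[]
t=21-23: P4@Q0 runs 2, rem=0, completes. Q0=[] Q1=[P2,P3] Q2=[]
t=23-29: P2@Q1 runs 6, rem=4, quantum used, demote→Q2. Q0=[] Q1=[P3] Q2=[P2]
t=29-32: P3@Q1 runs 3, rem=0, completes. Q0=[] Q1=[] Q2=[P2]
t=32-36: P2@Q2 runs 4, rem=0, completes. Q0=[] Q1=[] Q2=[]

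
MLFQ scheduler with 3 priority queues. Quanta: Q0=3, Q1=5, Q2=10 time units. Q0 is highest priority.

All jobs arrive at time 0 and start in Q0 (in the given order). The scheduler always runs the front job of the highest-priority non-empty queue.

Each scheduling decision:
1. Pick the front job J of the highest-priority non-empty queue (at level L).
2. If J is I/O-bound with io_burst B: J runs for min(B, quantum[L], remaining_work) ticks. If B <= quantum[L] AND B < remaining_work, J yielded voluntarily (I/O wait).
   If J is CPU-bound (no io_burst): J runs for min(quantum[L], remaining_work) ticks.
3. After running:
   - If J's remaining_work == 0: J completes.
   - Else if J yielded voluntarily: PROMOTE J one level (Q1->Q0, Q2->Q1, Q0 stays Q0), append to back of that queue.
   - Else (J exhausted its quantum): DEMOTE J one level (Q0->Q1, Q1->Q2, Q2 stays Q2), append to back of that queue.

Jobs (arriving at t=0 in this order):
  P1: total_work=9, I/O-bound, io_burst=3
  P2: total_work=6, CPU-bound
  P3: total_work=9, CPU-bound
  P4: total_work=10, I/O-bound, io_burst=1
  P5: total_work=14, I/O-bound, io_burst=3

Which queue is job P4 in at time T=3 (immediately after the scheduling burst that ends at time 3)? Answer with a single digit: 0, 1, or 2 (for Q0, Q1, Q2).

t=0-3: P1@Q0 runs 3, rem=6, I/O yield, promote→Q0. Q0=[P2,P3,P4,P5,P1] Q1=[] Q2=[]
t=3-6: P2@Q0 runs 3, rem=3, quantum used, demote→Q1. Q0=[P3,P4,P5,P1] Q1=[P2] Q2=[]
t=6-9: P3@Q0 runs 3, rem=6, quantum used, demote→Q1. Q0=[P4,P5,P1] Q1=[P2,P3] Q2=[]
t=9-10: P4@Q0 runs 1, rem=9, I/O yield, promote→Q0. Q0=[P5,P1,P4] Q1=[P2,P3] Q2=[]
t=10-13: P5@Q0 runs 3, rem=11, I/O yield, promote→Q0. Q0=[P1,P4,P5] Q1=[P2,P3] Q2=[]
t=13-16: P1@Q0 runs 3, rem=3, I/O yield, promote→Q0. Q0=[P4,P5,P1] Q1=[P2,P3] Q2=[]
t=16-17: P4@Q0 runs 1, rem=8, I/O yield, promote→Q0. Q0=[P5,P1,P4] Q1=[P2,P3] Q2=[]
t=17-20: P5@Q0 runs 3, rem=8, I/O yield, promote→Q0. Q0=[P1,P4,P5] Q1=[P2,P3] Q2=[]
t=20-23: P1@Q0 runs 3, rem=0, completes. Q0=[P4,P5] Q1=[P2,P3] Q2=[]
t=23-24: P4@Q0 runs 1, rem=7, I/O yield, promote→Q0. Q0=[P5,P4] Q1=[P2,P3] Q2=[]
t=24-27: P5@Q0 runs 3, rem=5, I/O yield, promote→Q0. Q0=[P4,P5] Q1=[P2,P3] Q2=[]
t=27-28: P4@Q0 runs 1, rem=6, I/O yield, promote→Q0. Q0=[P5,P4] Q1=[P2,P3] Q2=[]
t=28-31: P5@Q0 runs 3, rem=2, I/O yield, promote→Q0. Q0=[P4,P5] Q1=[P2,P3] Q2=[]
t=31-32: P4@Q0 runs 1, rem=5, I/O yield, promote→Q0. Q0=[P5,P4] Q1=[P2,P3] Q2=[]
t=32-34: P5@Q0 runs 2, rem=0, completes. Q0=[P4] Q1=[P2,P3] Q2=[]
t=34-35: P4@Q0 runs 1, rem=4, I/O yield, promote→Q0. Q0=[P4] Q1=[P2,P3] Q2=[]
t=35-36: P4@Q0 runs 1, rem=3, I/O yield, promote→Q0. Q0=[P4] Q1=[P2,P3] Q2=[]
t=36-37: P4@Q0 runs 1, rem=2, I/O yield, promote→Q0. Q0=[P4] Q1=[P2,P3] Q2=[]
t=37-38: P4@Q0 runs 1, rem=1, I/O yield, promote→Q0. Q0=[P4] Q1=[P2,P3] Q2=[]
t=38-39: P4@Q0 runs 1, rem=0, completes. Q0=[] Q1=[P2,P3] Q2=[]
t=39-42: P2@Q1 runs 3, rem=0, completes. Q0=[] Q1=[P3] Q2=[]
t=42-47: P3@Q1 runs 5, rem=1, quantum used, demote→Q2. Q0=[] Q1=[] Q2=[P3]
t=47-48: P3@Q2 runs 1, rem=0, completes. Q0=[] Q1=[] Q2=[]

Answer: 0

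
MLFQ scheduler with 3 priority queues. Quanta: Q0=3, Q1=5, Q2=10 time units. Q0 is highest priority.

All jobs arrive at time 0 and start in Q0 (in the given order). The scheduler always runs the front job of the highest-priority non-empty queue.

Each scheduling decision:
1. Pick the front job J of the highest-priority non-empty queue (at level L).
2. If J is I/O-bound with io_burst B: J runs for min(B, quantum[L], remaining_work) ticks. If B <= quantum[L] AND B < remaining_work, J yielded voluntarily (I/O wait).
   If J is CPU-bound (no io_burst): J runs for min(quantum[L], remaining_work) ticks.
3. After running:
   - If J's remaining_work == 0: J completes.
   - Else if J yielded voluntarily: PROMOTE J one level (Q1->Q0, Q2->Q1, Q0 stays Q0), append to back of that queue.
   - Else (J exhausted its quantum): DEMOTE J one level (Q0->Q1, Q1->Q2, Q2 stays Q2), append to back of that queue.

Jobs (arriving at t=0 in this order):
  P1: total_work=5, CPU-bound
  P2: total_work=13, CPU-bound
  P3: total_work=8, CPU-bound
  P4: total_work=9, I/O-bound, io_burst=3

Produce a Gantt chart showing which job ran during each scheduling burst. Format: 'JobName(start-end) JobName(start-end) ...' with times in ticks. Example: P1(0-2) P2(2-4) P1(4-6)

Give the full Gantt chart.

Answer: P1(0-3) P2(3-6) P3(6-9) P4(9-12) P4(12-15) P4(15-18) P1(18-20) P2(20-25) P3(25-30) P2(30-35)

Derivation:
t=0-3: P1@Q0 runs 3, rem=2, quantum used, demote→Q1. Q0=[P2,P3,P4] Q1=[P1] Q2=[]
t=3-6: P2@Q0 runs 3, rem=10, quantum used, demote→Q1. Q0=[P3,P4] Q1=[P1,P2] Q2=[]
t=6-9: P3@Q0 runs 3, rem=5, quantum used, demote→Q1. Q0=[P4] Q1=[P1,P2,P3] Q2=[]
t=9-12: P4@Q0 runs 3, rem=6, I/O yield, promote→Q0. Q0=[P4] Q1=[P1,P2,P3] Q2=[]
t=12-15: P4@Q0 runs 3, rem=3, I/O yield, promote→Q0. Q0=[P4] Q1=[P1,P2,P3] Q2=[]
t=15-18: P4@Q0 runs 3, rem=0, completes. Q0=[] Q1=[P1,P2,P3] Q2=[]
t=18-20: P1@Q1 runs 2, rem=0, completes. Q0=[] Q1=[P2,P3] Q2=[]
t=20-25: P2@Q1 runs 5, rem=5, quantum used, demote→Q2. Q0=[] Q1=[P3] Q2=[P2]
t=25-30: P3@Q1 runs 5, rem=0, completes. Q0=[] Q1=[] Q2=[P2]
t=30-35: P2@Q2 runs 5, rem=0, completes. Q0=[] Q1=[] Q2=[]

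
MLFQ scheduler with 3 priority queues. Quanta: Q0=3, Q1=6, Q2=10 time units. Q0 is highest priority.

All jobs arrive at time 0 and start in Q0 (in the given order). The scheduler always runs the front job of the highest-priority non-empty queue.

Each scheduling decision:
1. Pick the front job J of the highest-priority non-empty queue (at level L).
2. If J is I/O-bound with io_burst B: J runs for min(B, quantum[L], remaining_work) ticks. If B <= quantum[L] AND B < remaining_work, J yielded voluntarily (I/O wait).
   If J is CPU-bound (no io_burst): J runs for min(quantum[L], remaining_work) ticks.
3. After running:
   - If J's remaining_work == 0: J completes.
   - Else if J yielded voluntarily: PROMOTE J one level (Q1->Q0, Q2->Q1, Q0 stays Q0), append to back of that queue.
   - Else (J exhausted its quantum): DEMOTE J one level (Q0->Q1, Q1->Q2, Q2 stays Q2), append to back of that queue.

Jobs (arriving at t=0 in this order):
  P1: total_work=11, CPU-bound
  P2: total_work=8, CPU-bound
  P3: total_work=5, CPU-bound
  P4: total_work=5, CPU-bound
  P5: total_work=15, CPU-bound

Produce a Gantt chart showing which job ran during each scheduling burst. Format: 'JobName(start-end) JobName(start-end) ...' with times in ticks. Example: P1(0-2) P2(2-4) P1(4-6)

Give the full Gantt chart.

t=0-3: P1@Q0 runs 3, rem=8, quantum used, demote→Q1. Q0=[P2,P3,P4,P5] Q1=[P1] Q2=[]
t=3-6: P2@Q0 runs 3, rem=5, quantum used, demote→Q1. Q0=[P3,P4,P5] Q1=[P1,P2] Q2=[]
t=6-9: P3@Q0 runs 3, rem=2, quantum used, demote→Q1. Q0=[P4,P5] Q1=[P1,P2,P3] Q2=[]
t=9-12: P4@Q0 runs 3, rem=2, quantum used, demote→Q1. Q0=[P5] Q1=[P1,P2,P3,P4] Q2=[]
t=12-15: P5@Q0 runs 3, rem=12, quantum used, demote→Q1. Q0=[] Q1=[P1,P2,P3,P4,P5] Q2=[]
t=15-21: P1@Q1 runs 6, rem=2, quantum used, demote→Q2. Q0=[] Q1=[P2,P3,P4,P5] Q2=[P1]
t=21-26: P2@Q1 runs 5, rem=0, completes. Q0=[] Q1=[P3,P4,P5] Q2=[P1]
t=26-28: P3@Q1 runs 2, rem=0, completes. Q0=[] Q1=[P4,P5] Q2=[P1]
t=28-30: P4@Q1 runs 2, rem=0, completes. Q0=[] Q1=[P5] Q2=[P1]
t=30-36: P5@Q1 runs 6, rem=6, quantum used, demote→Q2. Q0=[] Q1=[] Q2=[P1,P5]
t=36-38: P1@Q2 runs 2, rem=0, completes. Q0=[] Q1=[] Q2=[P5]
t=38-44: P5@Q2 runs 6, rem=0, completes. Q0=[] Q1=[] Q2=[]

Answer: P1(0-3) P2(3-6) P3(6-9) P4(9-12) P5(12-15) P1(15-21) P2(21-26) P3(26-28) P4(28-30) P5(30-36) P1(36-38) P5(38-44)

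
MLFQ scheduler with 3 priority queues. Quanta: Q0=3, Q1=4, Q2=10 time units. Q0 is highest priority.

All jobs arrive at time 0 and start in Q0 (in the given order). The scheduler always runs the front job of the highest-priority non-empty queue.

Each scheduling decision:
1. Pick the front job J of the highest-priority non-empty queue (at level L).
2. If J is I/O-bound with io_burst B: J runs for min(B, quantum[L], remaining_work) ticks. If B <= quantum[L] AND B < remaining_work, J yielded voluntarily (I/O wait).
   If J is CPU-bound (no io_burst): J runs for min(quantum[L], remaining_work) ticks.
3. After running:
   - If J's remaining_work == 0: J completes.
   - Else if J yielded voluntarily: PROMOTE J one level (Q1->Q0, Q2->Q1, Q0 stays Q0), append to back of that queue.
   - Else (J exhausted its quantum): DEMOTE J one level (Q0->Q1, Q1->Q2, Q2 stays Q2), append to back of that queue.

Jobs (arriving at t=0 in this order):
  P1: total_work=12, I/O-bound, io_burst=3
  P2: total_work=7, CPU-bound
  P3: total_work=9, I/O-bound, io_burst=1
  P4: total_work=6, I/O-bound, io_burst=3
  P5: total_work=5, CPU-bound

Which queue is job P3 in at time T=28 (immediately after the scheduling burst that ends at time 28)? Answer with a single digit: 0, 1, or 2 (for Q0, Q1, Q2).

Answer: 0

Derivation:
t=0-3: P1@Q0 runs 3, rem=9, I/O yield, promote→Q0. Q0=[P2,P3,P4,P5,P1] Q1=[] Q2=[]
t=3-6: P2@Q0 runs 3, rem=4, quantum used, demote→Q1. Q0=[P3,P4,P5,P1] Q1=[P2] Q2=[]
t=6-7: P3@Q0 runs 1, rem=8, I/O yield, promote→Q0. Q0=[P4,P5,P1,P3] Q1=[P2] Q2=[]
t=7-10: P4@Q0 runs 3, rem=3, I/O yield, promote→Q0. Q0=[P5,P1,P3,P4] Q1=[P2] Q2=[]
t=10-13: P5@Q0 runs 3, rem=2, quantum used, demote→Q1. Q0=[P1,P3,P4] Q1=[P2,P5] Q2=[]
t=13-16: P1@Q0 runs 3, rem=6, I/O yield, promote→Q0. Q0=[P3,P4,P1] Q1=[P2,P5] Q2=[]
t=16-17: P3@Q0 runs 1, rem=7, I/O yield, promote→Q0. Q0=[P4,P1,P3] Q1=[P2,P5] Q2=[]
t=17-20: P4@Q0 runs 3, rem=0, completes. Q0=[P1,P3] Q1=[P2,P5] Q2=[]
t=20-23: P1@Q0 runs 3, rem=3, I/O yield, promote→Q0. Q0=[P3,P1] Q1=[P2,P5] Q2=[]
t=23-24: P3@Q0 runs 1, rem=6, I/O yield, promote→Q0. Q0=[P1,P3] Q1=[P2,P5] Q2=[]
t=24-27: P1@Q0 runs 3, rem=0, completes. Q0=[P3] Q1=[P2,P5] Q2=[]
t=27-28: P3@Q0 runs 1, rem=5, I/O yield, promote→Q0. Q0=[P3] Q1=[P2,P5] Q2=[]
t=28-29: P3@Q0 runs 1, rem=4, I/O yield, promote→Q0. Q0=[P3] Q1=[P2,P5] Q2=[]
t=29-30: P3@Q0 runs 1, rem=3, I/O yield, promote→Q0. Q0=[P3] Q1=[P2,P5] Q2=[]
t=30-31: P3@Q0 runs 1, rem=2, I/O yield, promote→Q0. Q0=[P3] Q1=[P2,P5] Q2=[]
t=31-32: P3@Q0 runs 1, rem=1, I/O yield, promote→Q0. Q0=[P3] Q1=[P2,P5] Q2=[]
t=32-33: P3@Q0 runs 1, rem=0, completes. Q0=[] Q1=[P2,P5] Q2=[]
t=33-37: P2@Q1 runs 4, rem=0, completes. Q0=[] Q1=[P5] Q2=[]
t=37-39: P5@Q1 runs 2, rem=0, completes. Q0=[] Q1=[] Q2=[]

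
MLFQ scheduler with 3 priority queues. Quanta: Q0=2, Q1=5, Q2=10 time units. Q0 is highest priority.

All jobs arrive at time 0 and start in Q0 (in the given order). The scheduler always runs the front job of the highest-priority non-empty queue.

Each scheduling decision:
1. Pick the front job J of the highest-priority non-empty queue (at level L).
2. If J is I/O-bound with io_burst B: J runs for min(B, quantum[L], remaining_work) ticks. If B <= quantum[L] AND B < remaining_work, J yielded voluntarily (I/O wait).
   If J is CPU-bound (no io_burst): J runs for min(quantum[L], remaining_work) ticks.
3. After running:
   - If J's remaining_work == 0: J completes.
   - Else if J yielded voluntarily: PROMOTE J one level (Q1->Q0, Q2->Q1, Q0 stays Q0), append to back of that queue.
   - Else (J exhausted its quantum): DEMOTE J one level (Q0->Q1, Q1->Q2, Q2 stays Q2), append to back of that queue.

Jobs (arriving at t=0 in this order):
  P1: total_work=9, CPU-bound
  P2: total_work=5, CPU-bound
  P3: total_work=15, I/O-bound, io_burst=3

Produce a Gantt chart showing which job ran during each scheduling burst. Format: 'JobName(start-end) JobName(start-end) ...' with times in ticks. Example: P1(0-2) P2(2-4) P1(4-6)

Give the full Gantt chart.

t=0-2: P1@Q0 runs 2, rem=7, quantum used, demote→Q1. Q0=[P2,P3] Q1=[P1] Q2=[]
t=2-4: P2@Q0 runs 2, rem=3, quantum used, demote→Q1. Q0=[P3] Q1=[P1,P2] Q2=[]
t=4-6: P3@Q0 runs 2, rem=13, quantum used, demote→Q1. Q0=[] Q1=[P1,P2,P3] Q2=[]
t=6-11: P1@Q1 runs 5, rem=2, quantum used, demote→Q2. Q0=[] Q1=[P2,P3] Q2=[P1]
t=11-14: P2@Q1 runs 3, rem=0, completes. Q0=[] Q1=[P3] Q2=[P1]
t=14-17: P3@Q1 runs 3, rem=10, I/O yield, promote→Q0. Q0=[P3] Q1=[] Q2=[P1]
t=17-19: P3@Q0 runs 2, rem=8, quantum used, demote→Q1. Q0=[] Q1=[P3] Q2=[P1]
t=19-22: P3@Q1 runs 3, rem=5, I/O yield, promote→Q0. Q0=[P3] Q1=[] Q2=[P1]
t=22-24: P3@Q0 runs 2, rem=3, quantum used, demote→Q1. Q0=[] Q1=[P3] Q2=[P1]
t=24-27: P3@Q1 runs 3, rem=0, completes. Q0=[] Q1=[] Q2=[P1]
t=27-29: P1@Q2 runs 2, rem=0, completes. Q0=[] Q1=[] Q2=[]

Answer: P1(0-2) P2(2-4) P3(4-6) P1(6-11) P2(11-14) P3(14-17) P3(17-19) P3(19-22) P3(22-24) P3(24-27) P1(27-29)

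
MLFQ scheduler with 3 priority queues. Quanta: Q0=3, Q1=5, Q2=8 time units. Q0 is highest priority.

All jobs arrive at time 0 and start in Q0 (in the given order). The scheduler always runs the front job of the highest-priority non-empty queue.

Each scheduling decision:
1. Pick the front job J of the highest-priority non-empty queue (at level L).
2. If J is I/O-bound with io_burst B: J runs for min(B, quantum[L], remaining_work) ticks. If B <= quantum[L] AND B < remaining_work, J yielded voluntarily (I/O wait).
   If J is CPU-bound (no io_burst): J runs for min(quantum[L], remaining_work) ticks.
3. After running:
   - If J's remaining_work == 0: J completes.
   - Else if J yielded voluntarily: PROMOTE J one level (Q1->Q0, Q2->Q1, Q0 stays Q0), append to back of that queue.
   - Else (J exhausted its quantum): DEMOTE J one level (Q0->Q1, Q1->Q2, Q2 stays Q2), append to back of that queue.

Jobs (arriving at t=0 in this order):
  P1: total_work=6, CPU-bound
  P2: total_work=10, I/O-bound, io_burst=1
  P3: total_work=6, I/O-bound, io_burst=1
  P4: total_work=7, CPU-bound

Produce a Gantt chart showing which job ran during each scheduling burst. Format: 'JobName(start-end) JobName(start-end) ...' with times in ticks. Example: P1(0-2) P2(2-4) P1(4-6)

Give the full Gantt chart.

Answer: P1(0-3) P2(3-4) P3(4-5) P4(5-8) P2(8-9) P3(9-10) P2(10-11) P3(11-12) P2(12-13) P3(13-14) P2(14-15) P3(15-16) P2(16-17) P3(17-18) P2(18-19) P2(19-20) P2(20-21) P2(21-22) P1(22-25) P4(25-29)

Derivation:
t=0-3: P1@Q0 runs 3, rem=3, quantum used, demote→Q1. Q0=[P2,P3,P4] Q1=[P1] Q2=[]
t=3-4: P2@Q0 runs 1, rem=9, I/O yield, promote→Q0. Q0=[P3,P4,P2] Q1=[P1] Q2=[]
t=4-5: P3@Q0 runs 1, rem=5, I/O yield, promote→Q0. Q0=[P4,P2,P3] Q1=[P1] Q2=[]
t=5-8: P4@Q0 runs 3, rem=4, quantum used, demote→Q1. Q0=[P2,P3] Q1=[P1,P4] Q2=[]
t=8-9: P2@Q0 runs 1, rem=8, I/O yield, promote→Q0. Q0=[P3,P2] Q1=[P1,P4] Q2=[]
t=9-10: P3@Q0 runs 1, rem=4, I/O yield, promote→Q0. Q0=[P2,P3] Q1=[P1,P4] Q2=[]
t=10-11: P2@Q0 runs 1, rem=7, I/O yield, promote→Q0. Q0=[P3,P2] Q1=[P1,P4] Q2=[]
t=11-12: P3@Q0 runs 1, rem=3, I/O yield, promote→Q0. Q0=[P2,P3] Q1=[P1,P4] Q2=[]
t=12-13: P2@Q0 runs 1, rem=6, I/O yield, promote→Q0. Q0=[P3,P2] Q1=[P1,P4] Q2=[]
t=13-14: P3@Q0 runs 1, rem=2, I/O yield, promote→Q0. Q0=[P2,P3] Q1=[P1,P4] Q2=[]
t=14-15: P2@Q0 runs 1, rem=5, I/O yield, promote→Q0. Q0=[P3,P2] Q1=[P1,P4] Q2=[]
t=15-16: P3@Q0 runs 1, rem=1, I/O yield, promote→Q0. Q0=[P2,P3] Q1=[P1,P4] Q2=[]
t=16-17: P2@Q0 runs 1, rem=4, I/O yield, promote→Q0. Q0=[P3,P2] Q1=[P1,P4] Q2=[]
t=17-18: P3@Q0 runs 1, rem=0, completes. Q0=[P2] Q1=[P1,P4] Q2=[]
t=18-19: P2@Q0 runs 1, rem=3, I/O yield, promote→Q0. Q0=[P2] Q1=[P1,P4] Q2=[]
t=19-20: P2@Q0 runs 1, rem=2, I/O yield, promote→Q0. Q0=[P2] Q1=[P1,P4] Q2=[]
t=20-21: P2@Q0 runs 1, rem=1, I/O yield, promote→Q0. Q0=[P2] Q1=[P1,P4] Q2=[]
t=21-22: P2@Q0 runs 1, rem=0, completes. Q0=[] Q1=[P1,P4] Q2=[]
t=22-25: P1@Q1 runs 3, rem=0, completes. Q0=[] Q1=[P4] Q2=[]
t=25-29: P4@Q1 runs 4, rem=0, completes. Q0=[] Q1=[] Q2=[]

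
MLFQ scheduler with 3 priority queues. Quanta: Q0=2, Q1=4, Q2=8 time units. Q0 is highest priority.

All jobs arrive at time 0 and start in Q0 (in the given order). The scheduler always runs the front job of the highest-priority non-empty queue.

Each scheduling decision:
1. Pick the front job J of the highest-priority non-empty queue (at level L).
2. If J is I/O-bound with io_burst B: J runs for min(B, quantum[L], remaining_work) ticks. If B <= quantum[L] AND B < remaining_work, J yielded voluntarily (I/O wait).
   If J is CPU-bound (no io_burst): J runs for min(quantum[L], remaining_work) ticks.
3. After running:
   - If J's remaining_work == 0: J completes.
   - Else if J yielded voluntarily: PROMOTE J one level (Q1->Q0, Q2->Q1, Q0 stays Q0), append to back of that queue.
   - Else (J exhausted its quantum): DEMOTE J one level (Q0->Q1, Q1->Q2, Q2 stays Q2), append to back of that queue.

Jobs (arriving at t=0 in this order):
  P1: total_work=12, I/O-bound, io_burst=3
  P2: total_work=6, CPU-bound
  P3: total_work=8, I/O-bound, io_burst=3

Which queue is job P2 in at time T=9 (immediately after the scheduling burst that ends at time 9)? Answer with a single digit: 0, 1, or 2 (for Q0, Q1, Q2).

t=0-2: P1@Q0 runs 2, rem=10, quantum used, demote→Q1. Q0=[P2,P3] Q1=[P1] Q2=[]
t=2-4: P2@Q0 runs 2, rem=4, quantum used, demote→Q1. Q0=[P3] Q1=[P1,P2] Q2=[]
t=4-6: P3@Q0 runs 2, rem=6, quantum used, demote→Q1. Q0=[] Q1=[P1,P2,P3] Q2=[]
t=6-9: P1@Q1 runs 3, rem=7, I/O yield, promote→Q0. Q0=[P1] Q1=[P2,P3] Q2=[]
t=9-11: P1@Q0 runs 2, rem=5, quantum used, demote→Q1. Q0=[] Q1=[P2,P3,P1] Q2=[]
t=11-15: P2@Q1 runs 4, rem=0, completes. Q0=[] Q1=[P3,P1] Q2=[]
t=15-18: P3@Q1 runs 3, rem=3, I/O yield, promote→Q0. Q0=[P3] Q1=[P1] Q2=[]
t=18-20: P3@Q0 runs 2, rem=1, quantum used, demote→Q1. Q0=[] Q1=[P1,P3] Q2=[]
t=20-23: P1@Q1 runs 3, rem=2, I/O yield, promote→Q0. Q0=[P1] Q1=[P3] Q2=[]
t=23-25: P1@Q0 runs 2, rem=0, completes. Q0=[] Q1=[P3] Q2=[]
t=25-26: P3@Q1 runs 1, rem=0, completes. Q0=[] Q1=[] Q2=[]

Answer: 1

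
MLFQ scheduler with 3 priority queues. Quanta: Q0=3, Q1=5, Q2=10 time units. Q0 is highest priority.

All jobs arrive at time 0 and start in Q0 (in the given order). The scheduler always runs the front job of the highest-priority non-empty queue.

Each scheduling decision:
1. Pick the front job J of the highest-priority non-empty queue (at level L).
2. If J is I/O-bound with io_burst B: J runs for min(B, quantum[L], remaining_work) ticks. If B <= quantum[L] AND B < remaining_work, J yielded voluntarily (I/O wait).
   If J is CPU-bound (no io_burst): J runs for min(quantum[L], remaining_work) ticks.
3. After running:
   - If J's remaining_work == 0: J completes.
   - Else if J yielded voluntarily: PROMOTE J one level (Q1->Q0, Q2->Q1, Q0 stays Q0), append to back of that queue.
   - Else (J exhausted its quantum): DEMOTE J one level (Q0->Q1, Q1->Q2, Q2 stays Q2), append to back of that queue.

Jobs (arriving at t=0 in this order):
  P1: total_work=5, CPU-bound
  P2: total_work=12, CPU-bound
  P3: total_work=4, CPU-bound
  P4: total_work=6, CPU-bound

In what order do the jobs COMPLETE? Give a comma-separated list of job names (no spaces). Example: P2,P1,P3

Answer: P1,P3,P4,P2

Derivation:
t=0-3: P1@Q0 runs 3, rem=2, quantum used, demote→Q1. Q0=[P2,P3,P4] Q1=[P1] Q2=[]
t=3-6: P2@Q0 runs 3, rem=9, quantum used, demote→Q1. Q0=[P3,P4] Q1=[P1,P2] Q2=[]
t=6-9: P3@Q0 runs 3, rem=1, quantum used, demote→Q1. Q0=[P4] Q1=[P1,P2,P3] Q2=[]
t=9-12: P4@Q0 runs 3, rem=3, quantum used, demote→Q1. Q0=[] Q1=[P1,P2,P3,P4] Q2=[]
t=12-14: P1@Q1 runs 2, rem=0, completes. Q0=[] Q1=[P2,P3,P4] Q2=[]
t=14-19: P2@Q1 runs 5, rem=4, quantum used, demote→Q2. Q0=[] Q1=[P3,P4] Q2=[P2]
t=19-20: P3@Q1 runs 1, rem=0, completes. Q0=[] Q1=[P4] Q2=[P2]
t=20-23: P4@Q1 runs 3, rem=0, completes. Q0=[] Q1=[] Q2=[P2]
t=23-27: P2@Q2 runs 4, rem=0, completes. Q0=[] Q1=[] Q2=[]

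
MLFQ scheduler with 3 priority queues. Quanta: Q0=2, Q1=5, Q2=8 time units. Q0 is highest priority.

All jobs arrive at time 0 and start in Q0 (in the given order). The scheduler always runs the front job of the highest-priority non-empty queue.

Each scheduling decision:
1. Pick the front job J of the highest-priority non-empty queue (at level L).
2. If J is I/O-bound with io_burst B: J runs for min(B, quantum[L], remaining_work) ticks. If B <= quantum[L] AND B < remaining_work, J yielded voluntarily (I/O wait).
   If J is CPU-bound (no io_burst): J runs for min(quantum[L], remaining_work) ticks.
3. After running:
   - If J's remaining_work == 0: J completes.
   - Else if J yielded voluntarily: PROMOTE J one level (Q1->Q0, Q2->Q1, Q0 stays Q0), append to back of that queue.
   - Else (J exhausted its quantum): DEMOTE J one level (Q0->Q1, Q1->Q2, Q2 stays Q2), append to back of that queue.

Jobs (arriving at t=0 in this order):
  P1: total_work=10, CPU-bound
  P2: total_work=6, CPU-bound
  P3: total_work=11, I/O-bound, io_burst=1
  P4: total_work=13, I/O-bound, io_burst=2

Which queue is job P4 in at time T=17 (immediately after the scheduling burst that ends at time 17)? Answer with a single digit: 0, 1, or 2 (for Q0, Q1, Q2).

t=0-2: P1@Q0 runs 2, rem=8, quantum used, demote→Q1. Q0=[P2,P3,P4] Q1=[P1] Q2=[]
t=2-4: P2@Q0 runs 2, rem=4, quantum used, demote→Q1. Q0=[P3,P4] Q1=[P1,P2] Q2=[]
t=4-5: P3@Q0 runs 1, rem=10, I/O yield, promote→Q0. Q0=[P4,P3] Q1=[P1,P2] Q2=[]
t=5-7: P4@Q0 runs 2, rem=11, I/O yield, promote→Q0. Q0=[P3,P4] Q1=[P1,P2] Q2=[]
t=7-8: P3@Q0 runs 1, rem=9, I/O yield, promote→Q0. Q0=[P4,P3] Q1=[P1,P2] Q2=[]
t=8-10: P4@Q0 runs 2, rem=9, I/O yield, promote→Q0. Q0=[P3,P4] Q1=[P1,P2] Q2=[]
t=10-11: P3@Q0 runs 1, rem=8, I/O yield, promote→Q0. Q0=[P4,P3] Q1=[P1,P2] Q2=[]
t=11-13: P4@Q0 runs 2, rem=7, I/O yield, promote→Q0. Q0=[P3,P4] Q1=[P1,P2] Q2=[]
t=13-14: P3@Q0 runs 1, rem=7, I/O yield, promote→Q0. Q0=[P4,P3] Q1=[P1,P2] Q2=[]
t=14-16: P4@Q0 runs 2, rem=5, I/O yield, promote→Q0. Q0=[P3,P4] Q1=[P1,P2] Q2=[]
t=16-17: P3@Q0 runs 1, rem=6, I/O yield, promote→Q0. Q0=[P4,P3] Q1=[P1,P2] Q2=[]
t=17-19: P4@Q0 runs 2, rem=3, I/O yield, promote→Q0. Q0=[P3,P4] Q1=[P1,P2] Q2=[]
t=19-20: P3@Q0 runs 1, rem=5, I/O yield, promote→Q0. Q0=[P4,P3] Q1=[P1,P2] Q2=[]
t=20-22: P4@Q0 runs 2, rem=1, I/O yield, promote→Q0. Q0=[P3,P4] Q1=[P1,P2] Q2=[]
t=22-23: P3@Q0 runs 1, rem=4, I/O yield, promote→Q0. Q0=[P4,P3] Q1=[P1,P2] Q2=[]
t=23-24: P4@Q0 runs 1, rem=0, completes. Q0=[P3] Q1=[P1,P2] Q2=[]
t=24-25: P3@Q0 runs 1, rem=3, I/O yield, promote→Q0. Q0=[P3] Q1=[P1,P2] Q2=[]
t=25-26: P3@Q0 runs 1, rem=2, I/O yield, promote→Q0. Q0=[P3] Q1=[P1,P2] Q2=[]
t=26-27: P3@Q0 runs 1, rem=1, I/O yield, promote→Q0. Q0=[P3] Q1=[P1,P2] Q2=[]
t=27-28: P3@Q0 runs 1, rem=0, completes. Q0=[] Q1=[P1,P2] Q2=[]
t=28-33: P1@Q1 runs 5, rem=3, quantum used, demote→Q2. Q0=[] Q1=[P2] Q2=[P1]
t=33-37: P2@Q1 runs 4, rem=0, completes. Q0=[] Q1=[] Q2=[P1]
t=37-40: P1@Q2 runs 3, rem=0, completes. Q0=[] Q1=[] Q2=[]

Answer: 0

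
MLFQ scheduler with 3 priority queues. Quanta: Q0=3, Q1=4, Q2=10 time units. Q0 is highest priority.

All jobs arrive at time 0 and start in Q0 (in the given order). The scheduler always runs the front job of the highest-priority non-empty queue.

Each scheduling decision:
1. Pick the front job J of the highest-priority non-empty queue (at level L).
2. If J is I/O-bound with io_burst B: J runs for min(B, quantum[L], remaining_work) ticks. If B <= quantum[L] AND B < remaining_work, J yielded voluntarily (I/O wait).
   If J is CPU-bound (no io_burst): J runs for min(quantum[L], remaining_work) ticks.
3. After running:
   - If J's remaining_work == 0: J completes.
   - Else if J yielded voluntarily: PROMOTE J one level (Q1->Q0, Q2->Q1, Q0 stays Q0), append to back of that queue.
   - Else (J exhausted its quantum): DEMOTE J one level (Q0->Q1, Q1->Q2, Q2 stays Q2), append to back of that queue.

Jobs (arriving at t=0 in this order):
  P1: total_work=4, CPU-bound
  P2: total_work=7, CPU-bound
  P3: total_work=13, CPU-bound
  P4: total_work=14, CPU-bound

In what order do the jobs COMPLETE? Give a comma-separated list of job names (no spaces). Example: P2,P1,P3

Answer: P1,P2,P3,P4

Derivation:
t=0-3: P1@Q0 runs 3, rem=1, quantum used, demote→Q1. Q0=[P2,P3,P4] Q1=[P1] Q2=[]
t=3-6: P2@Q0 runs 3, rem=4, quantum used, demote→Q1. Q0=[P3,P4] Q1=[P1,P2] Q2=[]
t=6-9: P3@Q0 runs 3, rem=10, quantum used, demote→Q1. Q0=[P4] Q1=[P1,P2,P3] Q2=[]
t=9-12: P4@Q0 runs 3, rem=11, quantum used, demote→Q1. Q0=[] Q1=[P1,P2,P3,P4] Q2=[]
t=12-13: P1@Q1 runs 1, rem=0, completes. Q0=[] Q1=[P2,P3,P4] Q2=[]
t=13-17: P2@Q1 runs 4, rem=0, completes. Q0=[] Q1=[P3,P4] Q2=[]
t=17-21: P3@Q1 runs 4, rem=6, quantum used, demote→Q2. Q0=[] Q1=[P4] Q2=[P3]
t=21-25: P4@Q1 runs 4, rem=7, quantum used, demote→Q2. Q0=[] Q1=[] Q2=[P3,P4]
t=25-31: P3@Q2 runs 6, rem=0, completes. Q0=[] Q1=[] Q2=[P4]
t=31-38: P4@Q2 runs 7, rem=0, completes. Q0=[] Q1=[] Q2=[]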